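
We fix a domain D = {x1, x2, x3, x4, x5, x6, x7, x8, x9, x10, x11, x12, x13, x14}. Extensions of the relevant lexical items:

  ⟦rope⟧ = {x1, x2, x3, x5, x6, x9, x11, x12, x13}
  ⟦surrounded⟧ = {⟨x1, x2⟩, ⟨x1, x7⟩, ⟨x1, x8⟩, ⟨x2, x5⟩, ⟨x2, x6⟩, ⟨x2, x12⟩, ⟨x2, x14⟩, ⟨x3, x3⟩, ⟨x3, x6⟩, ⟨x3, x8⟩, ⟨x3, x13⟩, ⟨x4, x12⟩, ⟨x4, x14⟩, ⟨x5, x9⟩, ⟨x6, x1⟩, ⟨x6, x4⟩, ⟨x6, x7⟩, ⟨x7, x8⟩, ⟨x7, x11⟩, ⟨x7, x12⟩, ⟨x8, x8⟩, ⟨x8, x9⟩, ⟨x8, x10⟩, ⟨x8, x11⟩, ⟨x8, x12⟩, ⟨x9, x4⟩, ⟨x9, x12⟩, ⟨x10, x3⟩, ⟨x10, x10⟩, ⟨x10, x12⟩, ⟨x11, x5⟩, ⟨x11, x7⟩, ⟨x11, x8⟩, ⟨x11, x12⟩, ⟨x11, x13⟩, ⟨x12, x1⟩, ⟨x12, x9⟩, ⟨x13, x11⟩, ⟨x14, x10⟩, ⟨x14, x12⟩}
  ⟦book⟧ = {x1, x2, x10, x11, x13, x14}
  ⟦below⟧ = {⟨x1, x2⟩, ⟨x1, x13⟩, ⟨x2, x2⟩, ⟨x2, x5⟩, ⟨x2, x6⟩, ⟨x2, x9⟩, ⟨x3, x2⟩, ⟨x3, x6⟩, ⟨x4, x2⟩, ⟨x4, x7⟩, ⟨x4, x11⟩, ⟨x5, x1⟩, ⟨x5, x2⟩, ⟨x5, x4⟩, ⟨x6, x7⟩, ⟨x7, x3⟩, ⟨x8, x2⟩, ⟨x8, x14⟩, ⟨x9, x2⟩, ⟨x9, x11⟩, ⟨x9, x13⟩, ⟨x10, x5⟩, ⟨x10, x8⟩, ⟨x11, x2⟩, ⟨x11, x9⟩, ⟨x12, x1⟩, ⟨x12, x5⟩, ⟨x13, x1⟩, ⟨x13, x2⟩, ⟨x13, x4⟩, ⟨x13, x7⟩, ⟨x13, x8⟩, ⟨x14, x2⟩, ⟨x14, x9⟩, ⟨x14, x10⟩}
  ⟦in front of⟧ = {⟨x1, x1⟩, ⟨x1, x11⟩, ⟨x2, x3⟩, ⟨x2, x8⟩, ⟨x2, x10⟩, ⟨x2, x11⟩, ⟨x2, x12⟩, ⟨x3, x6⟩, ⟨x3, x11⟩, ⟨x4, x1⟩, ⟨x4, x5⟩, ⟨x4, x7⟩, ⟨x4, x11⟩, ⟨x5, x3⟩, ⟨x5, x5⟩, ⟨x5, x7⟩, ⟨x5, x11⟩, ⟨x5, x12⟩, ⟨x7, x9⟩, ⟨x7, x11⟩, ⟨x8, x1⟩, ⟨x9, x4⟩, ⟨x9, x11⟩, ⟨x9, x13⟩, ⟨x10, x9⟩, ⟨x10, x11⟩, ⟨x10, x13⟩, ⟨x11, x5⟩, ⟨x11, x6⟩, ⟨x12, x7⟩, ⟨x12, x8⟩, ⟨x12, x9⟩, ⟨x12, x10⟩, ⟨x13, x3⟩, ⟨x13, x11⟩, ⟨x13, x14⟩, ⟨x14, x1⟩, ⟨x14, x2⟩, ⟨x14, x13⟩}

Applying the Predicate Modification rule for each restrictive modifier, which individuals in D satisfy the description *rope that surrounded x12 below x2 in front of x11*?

⟦that surrounded x12⟧ = {x : ⟨x, x12⟩ ∈ ⟦surrounded⟧} = {x2, x4, x7, x8, x9, x10, x11, x14}
⟦below x2⟧ = {x : ⟨x, x2⟩ ∈ ⟦below⟧} = {x1, x2, x3, x4, x5, x8, x9, x11, x13, x14}
⟦in front of x11⟧ = {x : ⟨x, x11⟩ ∈ ⟦in front of⟧} = {x1, x2, x3, x4, x5, x7, x9, x10, x13}
⟦rope⟧ = {x1, x2, x3, x5, x6, x9, x11, x12, x13}
… ∩ ⟦that surrounded x12⟧ = {x1, x2, x3, x5, x6, x9, x11, x12, x13} ∩ {x2, x4, x7, x8, x9, x10, x11, x14} = {x2, x9, x11}
… ∩ ⟦below x2⟧ = {x2, x9, x11} ∩ {x1, x2, x3, x4, x5, x8, x9, x11, x13, x14} = {x2, x9, x11}
… ∩ ⟦in front of x11⟧ = {x2, x9, x11} ∩ {x1, x2, x3, x4, x5, x7, x9, x10, x13} = {x2, x9}
So ⟦rope that surrounded x12 below x2 in front of x11⟧ = {x2, x9}.

{x2, x9}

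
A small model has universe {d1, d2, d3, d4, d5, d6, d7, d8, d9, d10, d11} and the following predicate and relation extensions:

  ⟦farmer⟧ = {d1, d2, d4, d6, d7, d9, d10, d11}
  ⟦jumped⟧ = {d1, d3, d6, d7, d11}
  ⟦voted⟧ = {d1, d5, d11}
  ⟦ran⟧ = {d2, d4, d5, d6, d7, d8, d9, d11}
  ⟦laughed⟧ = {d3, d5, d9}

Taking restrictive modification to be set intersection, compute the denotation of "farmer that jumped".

{d1, d6, d7, d11}

⟦that jumped⟧ = ⟦jumped⟧ = {d1, d3, d6, d7, d11}
⟦farmer⟧ = {d1, d2, d4, d6, d7, d9, d10, d11}
… ∩ ⟦that jumped⟧ = {d1, d2, d4, d6, d7, d9, d10, d11} ∩ {d1, d3, d6, d7, d11} = {d1, d6, d7, d11}
So ⟦farmer that jumped⟧ = {d1, d6, d7, d11}.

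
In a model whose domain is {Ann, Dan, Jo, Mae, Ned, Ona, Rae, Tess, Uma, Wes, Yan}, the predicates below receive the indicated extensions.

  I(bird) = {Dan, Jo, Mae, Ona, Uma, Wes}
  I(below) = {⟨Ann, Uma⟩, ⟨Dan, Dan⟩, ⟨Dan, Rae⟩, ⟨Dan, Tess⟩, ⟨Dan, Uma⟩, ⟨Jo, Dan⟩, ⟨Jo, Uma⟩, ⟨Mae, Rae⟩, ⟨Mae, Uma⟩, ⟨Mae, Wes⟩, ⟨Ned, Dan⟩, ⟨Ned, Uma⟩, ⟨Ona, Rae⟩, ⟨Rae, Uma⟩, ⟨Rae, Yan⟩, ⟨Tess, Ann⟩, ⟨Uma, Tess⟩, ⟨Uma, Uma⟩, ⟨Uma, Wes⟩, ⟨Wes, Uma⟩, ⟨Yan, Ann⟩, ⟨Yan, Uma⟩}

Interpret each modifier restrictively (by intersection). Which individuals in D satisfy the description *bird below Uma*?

{Dan, Jo, Mae, Uma, Wes}

⟦below Uma⟧ = {x : ⟨x, Uma⟩ ∈ ⟦below⟧} = {Ann, Dan, Jo, Mae, Ned, Rae, Uma, Wes, Yan}
⟦bird⟧ = {Dan, Jo, Mae, Ona, Uma, Wes}
… ∩ ⟦below Uma⟧ = {Dan, Jo, Mae, Ona, Uma, Wes} ∩ {Ann, Dan, Jo, Mae, Ned, Rae, Uma, Wes, Yan} = {Dan, Jo, Mae, Uma, Wes}
So ⟦bird below Uma⟧ = {Dan, Jo, Mae, Uma, Wes}.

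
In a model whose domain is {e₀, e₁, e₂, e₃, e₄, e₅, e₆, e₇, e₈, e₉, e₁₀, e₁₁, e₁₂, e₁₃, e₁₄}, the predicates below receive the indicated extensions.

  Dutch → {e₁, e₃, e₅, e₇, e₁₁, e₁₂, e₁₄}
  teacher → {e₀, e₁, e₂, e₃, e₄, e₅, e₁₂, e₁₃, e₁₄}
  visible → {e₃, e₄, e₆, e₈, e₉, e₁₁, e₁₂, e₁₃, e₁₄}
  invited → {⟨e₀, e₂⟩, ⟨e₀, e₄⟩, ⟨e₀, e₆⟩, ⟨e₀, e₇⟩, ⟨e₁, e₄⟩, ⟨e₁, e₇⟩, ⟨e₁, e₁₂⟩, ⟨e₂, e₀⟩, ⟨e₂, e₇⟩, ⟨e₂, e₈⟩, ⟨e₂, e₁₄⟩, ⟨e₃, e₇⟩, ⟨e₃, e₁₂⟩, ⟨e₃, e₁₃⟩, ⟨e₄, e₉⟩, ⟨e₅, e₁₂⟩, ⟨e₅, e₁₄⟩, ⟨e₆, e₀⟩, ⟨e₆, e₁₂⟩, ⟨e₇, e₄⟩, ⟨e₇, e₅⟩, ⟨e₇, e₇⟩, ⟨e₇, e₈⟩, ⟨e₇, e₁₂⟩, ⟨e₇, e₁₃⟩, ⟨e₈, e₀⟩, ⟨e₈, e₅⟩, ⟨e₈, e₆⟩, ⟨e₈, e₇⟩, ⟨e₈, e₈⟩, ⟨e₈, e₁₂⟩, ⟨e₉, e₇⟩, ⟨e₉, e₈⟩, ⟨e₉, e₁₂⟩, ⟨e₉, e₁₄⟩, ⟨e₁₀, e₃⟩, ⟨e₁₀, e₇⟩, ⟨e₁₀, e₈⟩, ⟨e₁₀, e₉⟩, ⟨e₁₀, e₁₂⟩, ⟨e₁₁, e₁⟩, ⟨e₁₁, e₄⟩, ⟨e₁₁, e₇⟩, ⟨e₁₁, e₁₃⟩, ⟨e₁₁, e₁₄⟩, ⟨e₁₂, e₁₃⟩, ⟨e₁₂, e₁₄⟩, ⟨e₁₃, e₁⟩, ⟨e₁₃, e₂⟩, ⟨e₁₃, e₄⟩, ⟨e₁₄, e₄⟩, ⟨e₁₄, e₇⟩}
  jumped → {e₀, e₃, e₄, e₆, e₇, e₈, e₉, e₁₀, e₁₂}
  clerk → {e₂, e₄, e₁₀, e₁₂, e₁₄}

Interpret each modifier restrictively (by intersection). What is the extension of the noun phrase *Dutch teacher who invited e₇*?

⟦who invited e₇⟧ = {x : ⟨x, e₇⟩ ∈ ⟦invited⟧} = {e₀, e₁, e₂, e₃, e₇, e₈, e₉, e₁₀, e₁₁, e₁₄}
⟦teacher⟧ = {e₀, e₁, e₂, e₃, e₄, e₅, e₁₂, e₁₃, e₁₄}
… ∩ ⟦who invited e₇⟧ = {e₀, e₁, e₂, e₃, e₄, e₅, e₁₂, e₁₃, e₁₄} ∩ {e₀, e₁, e₂, e₃, e₇, e₈, e₉, e₁₀, e₁₁, e₁₄} = {e₀, e₁, e₂, e₃, e₁₄}
… ∩ ⟦Dutch⟧ = {e₀, e₁, e₂, e₃, e₁₄} ∩ {e₁, e₃, e₅, e₇, e₁₁, e₁₂, e₁₄} = {e₁, e₃, e₁₄}
So ⟦Dutch teacher who invited e₇⟧ = {e₁, e₃, e₁₄}.

{e₁, e₃, e₁₄}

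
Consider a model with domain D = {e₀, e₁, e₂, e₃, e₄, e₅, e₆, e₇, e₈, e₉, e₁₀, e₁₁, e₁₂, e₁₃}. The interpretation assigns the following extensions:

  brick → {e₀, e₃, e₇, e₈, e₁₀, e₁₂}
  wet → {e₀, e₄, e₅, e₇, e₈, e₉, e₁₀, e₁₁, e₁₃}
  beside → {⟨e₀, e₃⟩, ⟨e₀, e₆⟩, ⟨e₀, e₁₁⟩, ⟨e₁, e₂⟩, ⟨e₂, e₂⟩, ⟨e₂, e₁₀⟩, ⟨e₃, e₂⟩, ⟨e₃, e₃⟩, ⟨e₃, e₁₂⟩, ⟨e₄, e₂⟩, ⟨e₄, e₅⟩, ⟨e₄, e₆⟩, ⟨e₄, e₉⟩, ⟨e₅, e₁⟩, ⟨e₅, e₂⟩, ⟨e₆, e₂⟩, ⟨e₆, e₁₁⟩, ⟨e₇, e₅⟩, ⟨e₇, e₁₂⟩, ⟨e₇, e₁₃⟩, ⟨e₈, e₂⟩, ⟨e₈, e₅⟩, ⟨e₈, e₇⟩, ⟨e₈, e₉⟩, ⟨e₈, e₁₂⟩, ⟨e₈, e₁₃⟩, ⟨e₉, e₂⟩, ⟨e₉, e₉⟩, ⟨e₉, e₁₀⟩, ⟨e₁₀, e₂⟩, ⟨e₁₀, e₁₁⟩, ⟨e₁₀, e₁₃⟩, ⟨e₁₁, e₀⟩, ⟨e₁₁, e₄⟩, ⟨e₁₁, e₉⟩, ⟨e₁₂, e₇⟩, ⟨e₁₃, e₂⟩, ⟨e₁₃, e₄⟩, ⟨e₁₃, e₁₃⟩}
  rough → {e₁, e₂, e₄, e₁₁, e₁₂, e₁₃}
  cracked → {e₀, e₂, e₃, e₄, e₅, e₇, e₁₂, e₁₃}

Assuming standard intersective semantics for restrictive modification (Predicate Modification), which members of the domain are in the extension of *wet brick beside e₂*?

⟦beside e₂⟧ = {x : ⟨x, e₂⟩ ∈ ⟦beside⟧} = {e₁, e₂, e₃, e₄, e₅, e₆, e₈, e₉, e₁₀, e₁₃}
⟦brick⟧ = {e₀, e₃, e₇, e₈, e₁₀, e₁₂}
… ∩ ⟦beside e₂⟧ = {e₀, e₃, e₇, e₈, e₁₀, e₁₂} ∩ {e₁, e₂, e₃, e₄, e₅, e₆, e₈, e₉, e₁₀, e₁₃} = {e₃, e₈, e₁₀}
… ∩ ⟦wet⟧ = {e₃, e₈, e₁₀} ∩ {e₀, e₄, e₅, e₇, e₈, e₉, e₁₀, e₁₁, e₁₃} = {e₈, e₁₀}
So ⟦wet brick beside e₂⟧ = {e₈, e₁₀}.

{e₈, e₁₀}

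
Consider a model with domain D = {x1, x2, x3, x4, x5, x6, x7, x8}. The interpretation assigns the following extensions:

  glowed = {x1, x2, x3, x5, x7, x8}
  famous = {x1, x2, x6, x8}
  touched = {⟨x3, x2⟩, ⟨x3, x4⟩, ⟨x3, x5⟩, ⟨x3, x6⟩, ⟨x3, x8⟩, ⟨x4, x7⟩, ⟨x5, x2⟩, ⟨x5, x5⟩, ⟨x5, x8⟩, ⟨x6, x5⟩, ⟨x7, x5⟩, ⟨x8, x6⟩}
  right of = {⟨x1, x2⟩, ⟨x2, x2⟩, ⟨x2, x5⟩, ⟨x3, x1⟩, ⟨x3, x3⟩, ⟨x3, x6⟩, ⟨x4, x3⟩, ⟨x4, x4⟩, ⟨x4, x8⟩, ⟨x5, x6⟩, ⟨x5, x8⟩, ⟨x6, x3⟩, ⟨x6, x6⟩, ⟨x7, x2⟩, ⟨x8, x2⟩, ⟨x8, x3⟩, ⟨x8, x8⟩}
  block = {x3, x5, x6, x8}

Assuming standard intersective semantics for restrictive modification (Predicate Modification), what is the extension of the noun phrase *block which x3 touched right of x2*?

⟦which x3 touched⟧ = {x : ⟨x3, x⟩ ∈ ⟦touched⟧} = {x2, x4, x5, x6, x8}
⟦right of x2⟧ = {x : ⟨x, x2⟩ ∈ ⟦right of⟧} = {x1, x2, x7, x8}
⟦block⟧ = {x3, x5, x6, x8}
… ∩ ⟦which x3 touched⟧ = {x3, x5, x6, x8} ∩ {x2, x4, x5, x6, x8} = {x5, x6, x8}
… ∩ ⟦right of x2⟧ = {x5, x6, x8} ∩ {x1, x2, x7, x8} = {x8}
So ⟦block which x3 touched right of x2⟧ = {x8}.

{x8}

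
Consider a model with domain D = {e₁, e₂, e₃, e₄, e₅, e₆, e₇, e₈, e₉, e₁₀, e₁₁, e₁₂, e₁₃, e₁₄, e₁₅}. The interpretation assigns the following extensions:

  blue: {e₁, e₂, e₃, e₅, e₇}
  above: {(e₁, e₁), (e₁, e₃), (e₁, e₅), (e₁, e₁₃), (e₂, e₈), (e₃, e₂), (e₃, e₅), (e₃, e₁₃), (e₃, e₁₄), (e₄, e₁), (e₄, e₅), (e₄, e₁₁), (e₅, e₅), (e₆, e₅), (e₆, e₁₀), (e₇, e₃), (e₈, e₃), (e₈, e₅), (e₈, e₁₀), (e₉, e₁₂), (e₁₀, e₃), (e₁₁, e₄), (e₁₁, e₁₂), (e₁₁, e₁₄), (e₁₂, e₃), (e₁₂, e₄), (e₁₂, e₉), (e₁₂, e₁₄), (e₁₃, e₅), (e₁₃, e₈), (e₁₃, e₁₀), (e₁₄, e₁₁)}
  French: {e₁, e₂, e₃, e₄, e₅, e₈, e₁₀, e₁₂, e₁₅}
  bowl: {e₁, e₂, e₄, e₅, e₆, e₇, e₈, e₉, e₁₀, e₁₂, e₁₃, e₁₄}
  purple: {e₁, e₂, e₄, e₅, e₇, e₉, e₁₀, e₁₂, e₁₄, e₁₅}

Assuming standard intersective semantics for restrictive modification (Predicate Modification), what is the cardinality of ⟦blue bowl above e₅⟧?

⟦above e₅⟧ = {x : ⟨x, e₅⟩ ∈ ⟦above⟧} = {e₁, e₃, e₄, e₅, e₆, e₈, e₁₃}
⟦bowl⟧ = {e₁, e₂, e₄, e₅, e₆, e₇, e₈, e₉, e₁₀, e₁₂, e₁₃, e₁₄}
… ∩ ⟦above e₅⟧ = {e₁, e₂, e₄, e₅, e₆, e₇, e₈, e₉, e₁₀, e₁₂, e₁₃, e₁₄} ∩ {e₁, e₃, e₄, e₅, e₆, e₈, e₁₃} = {e₁, e₄, e₅, e₆, e₈, e₁₃}
… ∩ ⟦blue⟧ = {e₁, e₄, e₅, e₆, e₈, e₁₃} ∩ {e₁, e₂, e₃, e₅, e₇} = {e₁, e₅}
⟦blue bowl above e₅⟧ = {e₁, e₅}, so the cardinality is 2.

2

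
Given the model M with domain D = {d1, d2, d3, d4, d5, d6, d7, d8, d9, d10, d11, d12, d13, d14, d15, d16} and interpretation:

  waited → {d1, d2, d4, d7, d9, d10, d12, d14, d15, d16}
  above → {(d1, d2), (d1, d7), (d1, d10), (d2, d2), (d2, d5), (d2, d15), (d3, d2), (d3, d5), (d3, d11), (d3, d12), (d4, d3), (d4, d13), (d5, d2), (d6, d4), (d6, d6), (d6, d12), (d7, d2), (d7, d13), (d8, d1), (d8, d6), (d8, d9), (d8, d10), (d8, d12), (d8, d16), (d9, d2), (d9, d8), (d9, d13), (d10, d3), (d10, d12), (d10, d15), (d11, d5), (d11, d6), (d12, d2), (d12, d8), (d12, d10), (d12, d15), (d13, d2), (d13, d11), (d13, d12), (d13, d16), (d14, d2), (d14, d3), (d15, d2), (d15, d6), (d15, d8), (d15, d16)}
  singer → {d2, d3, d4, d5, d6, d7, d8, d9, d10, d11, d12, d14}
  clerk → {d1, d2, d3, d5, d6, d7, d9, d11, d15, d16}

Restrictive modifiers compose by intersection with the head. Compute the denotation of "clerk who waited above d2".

{d1, d2, d7, d9, d15}

⟦who waited⟧ = ⟦waited⟧ = {d1, d2, d4, d7, d9, d10, d12, d14, d15, d16}
⟦above d2⟧ = {x : ⟨x, d2⟩ ∈ ⟦above⟧} = {d1, d2, d3, d5, d7, d9, d12, d13, d14, d15}
⟦clerk⟧ = {d1, d2, d3, d5, d6, d7, d9, d11, d15, d16}
… ∩ ⟦who waited⟧ = {d1, d2, d3, d5, d6, d7, d9, d11, d15, d16} ∩ {d1, d2, d4, d7, d9, d10, d12, d14, d15, d16} = {d1, d2, d7, d9, d15, d16}
… ∩ ⟦above d2⟧ = {d1, d2, d7, d9, d15, d16} ∩ {d1, d2, d3, d5, d7, d9, d12, d13, d14, d15} = {d1, d2, d7, d9, d15}
So ⟦clerk who waited above d2⟧ = {d1, d2, d7, d9, d15}.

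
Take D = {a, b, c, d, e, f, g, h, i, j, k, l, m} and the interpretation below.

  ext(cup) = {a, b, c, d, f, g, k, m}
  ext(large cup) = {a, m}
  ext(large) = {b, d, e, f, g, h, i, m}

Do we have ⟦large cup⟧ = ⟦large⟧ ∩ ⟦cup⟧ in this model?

no

⟦large⟧ ∩ ⟦cup⟧ = {b, d, e, f, g, h, i, m} ∩ {a, b, c, d, f, g, k, m} = {b, d, f, g, m}
Observed ⟦large cup⟧ = {a, m}.
These differ, so the modifier is not intersective in this model.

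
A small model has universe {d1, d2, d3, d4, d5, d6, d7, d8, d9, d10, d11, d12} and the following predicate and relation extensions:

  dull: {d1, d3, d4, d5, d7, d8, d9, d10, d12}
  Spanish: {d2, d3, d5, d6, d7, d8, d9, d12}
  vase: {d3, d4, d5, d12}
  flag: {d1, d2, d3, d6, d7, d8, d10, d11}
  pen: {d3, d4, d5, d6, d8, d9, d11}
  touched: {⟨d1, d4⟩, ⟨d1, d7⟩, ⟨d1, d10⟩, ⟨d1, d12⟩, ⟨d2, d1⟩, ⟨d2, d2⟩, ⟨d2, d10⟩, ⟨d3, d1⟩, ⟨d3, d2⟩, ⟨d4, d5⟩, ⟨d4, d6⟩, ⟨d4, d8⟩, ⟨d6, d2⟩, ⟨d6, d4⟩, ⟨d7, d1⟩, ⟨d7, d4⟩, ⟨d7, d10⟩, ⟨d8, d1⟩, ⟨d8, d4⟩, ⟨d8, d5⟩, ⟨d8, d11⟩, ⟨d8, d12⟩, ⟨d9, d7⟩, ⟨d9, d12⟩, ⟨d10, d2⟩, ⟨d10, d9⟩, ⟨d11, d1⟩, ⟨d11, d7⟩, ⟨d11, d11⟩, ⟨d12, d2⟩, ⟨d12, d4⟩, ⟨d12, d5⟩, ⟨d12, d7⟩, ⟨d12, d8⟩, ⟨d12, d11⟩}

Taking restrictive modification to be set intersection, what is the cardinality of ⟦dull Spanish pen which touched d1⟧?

⟦which touched d1⟧ = {x : ⟨x, d1⟩ ∈ ⟦touched⟧} = {d2, d3, d7, d8, d11}
⟦pen⟧ = {d3, d4, d5, d6, d8, d9, d11}
… ∩ ⟦which touched d1⟧ = {d3, d4, d5, d6, d8, d9, d11} ∩ {d2, d3, d7, d8, d11} = {d3, d8, d11}
… ∩ ⟦dull⟧ = {d3, d8, d11} ∩ {d1, d3, d4, d5, d7, d8, d9, d10, d12} = {d3, d8}
… ∩ ⟦Spanish⟧ = {d3, d8} ∩ {d2, d3, d5, d6, d7, d8, d9, d12} = {d3, d8}
⟦dull Spanish pen which touched d1⟧ = {d3, d8}, so the cardinality is 2.

2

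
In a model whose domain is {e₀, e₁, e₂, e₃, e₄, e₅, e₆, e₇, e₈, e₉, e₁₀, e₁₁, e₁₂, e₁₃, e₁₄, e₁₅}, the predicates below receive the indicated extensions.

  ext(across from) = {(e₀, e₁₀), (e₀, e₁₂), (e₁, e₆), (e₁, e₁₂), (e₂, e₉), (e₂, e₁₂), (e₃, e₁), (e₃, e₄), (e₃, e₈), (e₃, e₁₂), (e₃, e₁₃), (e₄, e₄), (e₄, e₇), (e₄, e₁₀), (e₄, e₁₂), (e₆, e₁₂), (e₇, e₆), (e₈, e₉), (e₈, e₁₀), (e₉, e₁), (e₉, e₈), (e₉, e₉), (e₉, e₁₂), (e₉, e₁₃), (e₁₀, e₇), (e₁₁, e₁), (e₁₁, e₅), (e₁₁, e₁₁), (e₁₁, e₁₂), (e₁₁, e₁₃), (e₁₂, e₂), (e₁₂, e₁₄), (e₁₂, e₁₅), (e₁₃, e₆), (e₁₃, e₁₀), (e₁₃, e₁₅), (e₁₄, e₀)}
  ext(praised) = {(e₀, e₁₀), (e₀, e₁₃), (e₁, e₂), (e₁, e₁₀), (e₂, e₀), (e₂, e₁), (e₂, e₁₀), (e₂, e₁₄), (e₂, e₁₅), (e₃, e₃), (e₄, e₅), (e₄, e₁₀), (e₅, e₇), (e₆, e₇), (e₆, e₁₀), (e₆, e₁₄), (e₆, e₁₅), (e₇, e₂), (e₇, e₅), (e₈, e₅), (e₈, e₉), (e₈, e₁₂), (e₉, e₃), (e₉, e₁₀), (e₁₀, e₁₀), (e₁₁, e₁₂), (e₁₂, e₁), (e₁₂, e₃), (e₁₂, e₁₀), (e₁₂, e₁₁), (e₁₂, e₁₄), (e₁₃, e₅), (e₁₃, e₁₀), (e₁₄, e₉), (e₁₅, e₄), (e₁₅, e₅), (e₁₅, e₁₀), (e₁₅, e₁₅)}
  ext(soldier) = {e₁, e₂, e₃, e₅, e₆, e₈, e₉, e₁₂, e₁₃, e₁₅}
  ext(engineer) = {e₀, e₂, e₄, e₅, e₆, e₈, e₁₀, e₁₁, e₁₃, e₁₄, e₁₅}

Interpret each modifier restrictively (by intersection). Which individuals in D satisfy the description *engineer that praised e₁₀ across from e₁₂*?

{e₀, e₂, e₄, e₆}

⟦that praised e₁₀⟧ = {x : ⟨x, e₁₀⟩ ∈ ⟦praised⟧} = {e₀, e₁, e₂, e₄, e₆, e₉, e₁₀, e₁₂, e₁₃, e₁₅}
⟦across from e₁₂⟧ = {x : ⟨x, e₁₂⟩ ∈ ⟦across from⟧} = {e₀, e₁, e₂, e₃, e₄, e₆, e₉, e₁₁}
⟦engineer⟧ = {e₀, e₂, e₄, e₅, e₆, e₈, e₁₀, e₁₁, e₁₃, e₁₄, e₁₅}
… ∩ ⟦that praised e₁₀⟧ = {e₀, e₂, e₄, e₅, e₆, e₈, e₁₀, e₁₁, e₁₃, e₁₄, e₁₅} ∩ {e₀, e₁, e₂, e₄, e₆, e₉, e₁₀, e₁₂, e₁₃, e₁₅} = {e₀, e₂, e₄, e₆, e₁₀, e₁₃, e₁₅}
… ∩ ⟦across from e₁₂⟧ = {e₀, e₂, e₄, e₆, e₁₀, e₁₃, e₁₅} ∩ {e₀, e₁, e₂, e₃, e₄, e₆, e₉, e₁₁} = {e₀, e₂, e₄, e₆}
So ⟦engineer that praised e₁₀ across from e₁₂⟧ = {e₀, e₂, e₄, e₆}.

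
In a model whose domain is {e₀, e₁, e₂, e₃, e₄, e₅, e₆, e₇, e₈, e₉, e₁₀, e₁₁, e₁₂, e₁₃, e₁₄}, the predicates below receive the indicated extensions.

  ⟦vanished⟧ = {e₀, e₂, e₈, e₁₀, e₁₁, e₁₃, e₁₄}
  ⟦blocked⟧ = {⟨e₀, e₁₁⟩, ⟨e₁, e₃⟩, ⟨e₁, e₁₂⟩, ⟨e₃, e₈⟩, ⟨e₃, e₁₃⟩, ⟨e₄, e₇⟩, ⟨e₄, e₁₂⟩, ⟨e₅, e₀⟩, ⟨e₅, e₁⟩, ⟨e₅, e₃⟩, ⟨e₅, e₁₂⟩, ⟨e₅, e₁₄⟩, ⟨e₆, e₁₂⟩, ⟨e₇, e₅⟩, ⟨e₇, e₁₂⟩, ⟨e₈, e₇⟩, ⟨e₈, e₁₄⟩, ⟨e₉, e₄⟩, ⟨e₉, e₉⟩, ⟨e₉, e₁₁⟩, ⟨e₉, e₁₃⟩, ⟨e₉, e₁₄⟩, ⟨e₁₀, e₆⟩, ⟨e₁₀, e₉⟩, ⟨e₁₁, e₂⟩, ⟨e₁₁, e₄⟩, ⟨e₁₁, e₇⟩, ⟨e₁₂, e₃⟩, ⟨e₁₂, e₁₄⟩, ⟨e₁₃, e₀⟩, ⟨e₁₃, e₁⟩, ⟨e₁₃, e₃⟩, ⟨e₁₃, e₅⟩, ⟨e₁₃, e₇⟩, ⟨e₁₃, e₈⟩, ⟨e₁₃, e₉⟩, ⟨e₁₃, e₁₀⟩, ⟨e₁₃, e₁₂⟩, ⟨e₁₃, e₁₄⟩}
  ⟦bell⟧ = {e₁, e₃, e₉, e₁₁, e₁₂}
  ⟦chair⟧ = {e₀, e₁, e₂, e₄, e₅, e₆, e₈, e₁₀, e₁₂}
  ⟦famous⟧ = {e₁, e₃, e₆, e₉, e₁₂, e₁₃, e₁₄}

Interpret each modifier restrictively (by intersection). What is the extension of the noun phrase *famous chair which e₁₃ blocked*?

{e₁, e₁₂}

⟦which e₁₃ blocked⟧ = {x : ⟨e₁₃, x⟩ ∈ ⟦blocked⟧} = {e₀, e₁, e₃, e₅, e₇, e₈, e₉, e₁₀, e₁₂, e₁₄}
⟦chair⟧ = {e₀, e₁, e₂, e₄, e₅, e₆, e₈, e₁₀, e₁₂}
… ∩ ⟦which e₁₃ blocked⟧ = {e₀, e₁, e₂, e₄, e₅, e₆, e₈, e₁₀, e₁₂} ∩ {e₀, e₁, e₃, e₅, e₇, e₈, e₉, e₁₀, e₁₂, e₁₄} = {e₀, e₁, e₅, e₈, e₁₀, e₁₂}
… ∩ ⟦famous⟧ = {e₀, e₁, e₅, e₈, e₁₀, e₁₂} ∩ {e₁, e₃, e₆, e₉, e₁₂, e₁₃, e₁₄} = {e₁, e₁₂}
So ⟦famous chair which e₁₃ blocked⟧ = {e₁, e₁₂}.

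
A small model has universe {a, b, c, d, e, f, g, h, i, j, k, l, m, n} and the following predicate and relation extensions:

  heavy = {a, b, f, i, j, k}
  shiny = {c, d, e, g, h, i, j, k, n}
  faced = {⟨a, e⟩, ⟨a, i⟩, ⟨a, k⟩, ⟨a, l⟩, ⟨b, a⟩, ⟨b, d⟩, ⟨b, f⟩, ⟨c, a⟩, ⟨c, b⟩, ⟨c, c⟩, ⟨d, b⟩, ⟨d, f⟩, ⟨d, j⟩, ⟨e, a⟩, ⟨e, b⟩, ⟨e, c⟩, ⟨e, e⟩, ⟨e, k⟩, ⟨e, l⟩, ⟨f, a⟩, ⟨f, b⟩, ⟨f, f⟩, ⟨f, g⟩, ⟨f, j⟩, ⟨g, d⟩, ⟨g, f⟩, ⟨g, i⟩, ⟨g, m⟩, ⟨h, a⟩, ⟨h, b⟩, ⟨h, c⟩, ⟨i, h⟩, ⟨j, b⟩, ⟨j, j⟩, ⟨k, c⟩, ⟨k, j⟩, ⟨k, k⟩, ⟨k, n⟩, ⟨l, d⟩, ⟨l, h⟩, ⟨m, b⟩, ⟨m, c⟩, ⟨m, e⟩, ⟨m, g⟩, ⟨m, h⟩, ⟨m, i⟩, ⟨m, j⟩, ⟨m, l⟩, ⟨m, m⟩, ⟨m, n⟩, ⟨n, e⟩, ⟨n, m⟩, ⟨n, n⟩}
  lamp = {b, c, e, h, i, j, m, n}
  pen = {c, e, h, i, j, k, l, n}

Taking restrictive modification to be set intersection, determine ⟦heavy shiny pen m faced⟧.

{i, j}

⟦m faced⟧ = {x : ⟨m, x⟩ ∈ ⟦faced⟧} = {b, c, e, g, h, i, j, l, m, n}
⟦pen⟧ = {c, e, h, i, j, k, l, n}
… ∩ ⟦m faced⟧ = {c, e, h, i, j, k, l, n} ∩ {b, c, e, g, h, i, j, l, m, n} = {c, e, h, i, j, l, n}
… ∩ ⟦heavy⟧ = {c, e, h, i, j, l, n} ∩ {a, b, f, i, j, k} = {i, j}
… ∩ ⟦shiny⟧ = {i, j} ∩ {c, d, e, g, h, i, j, k, n} = {i, j}
So ⟦heavy shiny pen m faced⟧ = {i, j}.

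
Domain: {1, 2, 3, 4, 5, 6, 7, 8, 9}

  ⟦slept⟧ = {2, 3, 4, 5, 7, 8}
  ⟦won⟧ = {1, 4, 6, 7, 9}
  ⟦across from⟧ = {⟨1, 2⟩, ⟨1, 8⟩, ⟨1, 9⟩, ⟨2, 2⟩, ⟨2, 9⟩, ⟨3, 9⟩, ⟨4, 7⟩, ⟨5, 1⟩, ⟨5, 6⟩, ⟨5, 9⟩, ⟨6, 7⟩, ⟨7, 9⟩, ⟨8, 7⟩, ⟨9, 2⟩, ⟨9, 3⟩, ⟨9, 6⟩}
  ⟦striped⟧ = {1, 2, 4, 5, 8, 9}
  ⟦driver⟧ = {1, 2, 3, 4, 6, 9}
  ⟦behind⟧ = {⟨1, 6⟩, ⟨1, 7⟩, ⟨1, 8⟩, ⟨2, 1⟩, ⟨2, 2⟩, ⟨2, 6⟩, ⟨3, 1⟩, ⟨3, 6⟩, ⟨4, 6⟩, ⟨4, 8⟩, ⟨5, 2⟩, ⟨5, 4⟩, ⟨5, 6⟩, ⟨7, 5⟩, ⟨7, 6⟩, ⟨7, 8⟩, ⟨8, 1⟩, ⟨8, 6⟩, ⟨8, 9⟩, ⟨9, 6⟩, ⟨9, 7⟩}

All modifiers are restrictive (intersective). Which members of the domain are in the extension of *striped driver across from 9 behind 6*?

⟦across from 9⟧ = {x : ⟨x, 9⟩ ∈ ⟦across from⟧} = {1, 2, 3, 5, 7}
⟦behind 6⟧ = {x : ⟨x, 6⟩ ∈ ⟦behind⟧} = {1, 2, 3, 4, 5, 7, 8, 9}
⟦driver⟧ = {1, 2, 3, 4, 6, 9}
… ∩ ⟦across from 9⟧ = {1, 2, 3, 4, 6, 9} ∩ {1, 2, 3, 5, 7} = {1, 2, 3}
… ∩ ⟦behind 6⟧ = {1, 2, 3} ∩ {1, 2, 3, 4, 5, 7, 8, 9} = {1, 2, 3}
… ∩ ⟦striped⟧ = {1, 2, 3} ∩ {1, 2, 4, 5, 8, 9} = {1, 2}
So ⟦striped driver across from 9 behind 6⟧ = {1, 2}.

{1, 2}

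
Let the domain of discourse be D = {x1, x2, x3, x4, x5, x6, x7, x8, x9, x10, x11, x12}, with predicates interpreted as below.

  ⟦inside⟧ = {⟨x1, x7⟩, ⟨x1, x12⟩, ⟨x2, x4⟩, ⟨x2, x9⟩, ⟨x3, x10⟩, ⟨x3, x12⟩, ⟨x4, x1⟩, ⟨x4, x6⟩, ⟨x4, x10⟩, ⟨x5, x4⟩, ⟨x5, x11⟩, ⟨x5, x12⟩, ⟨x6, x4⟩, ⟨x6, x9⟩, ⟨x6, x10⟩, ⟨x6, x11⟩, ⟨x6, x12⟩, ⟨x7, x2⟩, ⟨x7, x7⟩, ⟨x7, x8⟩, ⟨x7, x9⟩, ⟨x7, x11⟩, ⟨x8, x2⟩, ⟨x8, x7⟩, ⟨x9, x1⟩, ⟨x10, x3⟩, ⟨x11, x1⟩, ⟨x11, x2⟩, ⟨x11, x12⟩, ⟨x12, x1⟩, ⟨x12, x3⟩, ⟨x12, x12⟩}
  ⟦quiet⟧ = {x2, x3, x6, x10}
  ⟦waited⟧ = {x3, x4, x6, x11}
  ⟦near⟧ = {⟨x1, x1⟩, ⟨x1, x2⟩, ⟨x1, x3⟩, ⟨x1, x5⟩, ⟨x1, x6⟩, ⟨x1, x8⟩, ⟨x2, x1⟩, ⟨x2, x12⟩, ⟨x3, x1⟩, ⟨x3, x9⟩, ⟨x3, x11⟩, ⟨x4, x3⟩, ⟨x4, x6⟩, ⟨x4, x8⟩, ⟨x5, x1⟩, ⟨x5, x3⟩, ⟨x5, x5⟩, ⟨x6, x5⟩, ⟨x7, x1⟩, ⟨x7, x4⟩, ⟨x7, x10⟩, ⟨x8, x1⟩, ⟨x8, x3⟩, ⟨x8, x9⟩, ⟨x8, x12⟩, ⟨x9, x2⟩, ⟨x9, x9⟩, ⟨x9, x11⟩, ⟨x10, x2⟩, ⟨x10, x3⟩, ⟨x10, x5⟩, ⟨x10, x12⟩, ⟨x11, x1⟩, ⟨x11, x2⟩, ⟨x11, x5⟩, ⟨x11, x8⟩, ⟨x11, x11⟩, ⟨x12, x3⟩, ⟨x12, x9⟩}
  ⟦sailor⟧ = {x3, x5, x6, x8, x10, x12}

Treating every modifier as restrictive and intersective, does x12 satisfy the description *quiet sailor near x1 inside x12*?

no

⟦near x1⟧ = {x : ⟨x, x1⟩ ∈ ⟦near⟧} = {x1, x2, x3, x5, x7, x8, x11}
⟦inside x12⟧ = {x : ⟨x, x12⟩ ∈ ⟦inside⟧} = {x1, x3, x5, x6, x11, x12}
⟦sailor⟧ = {x3, x5, x6, x8, x10, x12}
… ∩ ⟦near x1⟧ = {x3, x5, x6, x8, x10, x12} ∩ {x1, x2, x3, x5, x7, x8, x11} = {x3, x5, x8}
… ∩ ⟦inside x12⟧ = {x3, x5, x8} ∩ {x1, x3, x5, x6, x11, x12} = {x3, x5}
… ∩ ⟦quiet⟧ = {x3, x5} ∩ {x2, x3, x6, x10} = {x3}
⟦quiet sailor near x1 inside x12⟧ = {x3}; x12 ∉ this set.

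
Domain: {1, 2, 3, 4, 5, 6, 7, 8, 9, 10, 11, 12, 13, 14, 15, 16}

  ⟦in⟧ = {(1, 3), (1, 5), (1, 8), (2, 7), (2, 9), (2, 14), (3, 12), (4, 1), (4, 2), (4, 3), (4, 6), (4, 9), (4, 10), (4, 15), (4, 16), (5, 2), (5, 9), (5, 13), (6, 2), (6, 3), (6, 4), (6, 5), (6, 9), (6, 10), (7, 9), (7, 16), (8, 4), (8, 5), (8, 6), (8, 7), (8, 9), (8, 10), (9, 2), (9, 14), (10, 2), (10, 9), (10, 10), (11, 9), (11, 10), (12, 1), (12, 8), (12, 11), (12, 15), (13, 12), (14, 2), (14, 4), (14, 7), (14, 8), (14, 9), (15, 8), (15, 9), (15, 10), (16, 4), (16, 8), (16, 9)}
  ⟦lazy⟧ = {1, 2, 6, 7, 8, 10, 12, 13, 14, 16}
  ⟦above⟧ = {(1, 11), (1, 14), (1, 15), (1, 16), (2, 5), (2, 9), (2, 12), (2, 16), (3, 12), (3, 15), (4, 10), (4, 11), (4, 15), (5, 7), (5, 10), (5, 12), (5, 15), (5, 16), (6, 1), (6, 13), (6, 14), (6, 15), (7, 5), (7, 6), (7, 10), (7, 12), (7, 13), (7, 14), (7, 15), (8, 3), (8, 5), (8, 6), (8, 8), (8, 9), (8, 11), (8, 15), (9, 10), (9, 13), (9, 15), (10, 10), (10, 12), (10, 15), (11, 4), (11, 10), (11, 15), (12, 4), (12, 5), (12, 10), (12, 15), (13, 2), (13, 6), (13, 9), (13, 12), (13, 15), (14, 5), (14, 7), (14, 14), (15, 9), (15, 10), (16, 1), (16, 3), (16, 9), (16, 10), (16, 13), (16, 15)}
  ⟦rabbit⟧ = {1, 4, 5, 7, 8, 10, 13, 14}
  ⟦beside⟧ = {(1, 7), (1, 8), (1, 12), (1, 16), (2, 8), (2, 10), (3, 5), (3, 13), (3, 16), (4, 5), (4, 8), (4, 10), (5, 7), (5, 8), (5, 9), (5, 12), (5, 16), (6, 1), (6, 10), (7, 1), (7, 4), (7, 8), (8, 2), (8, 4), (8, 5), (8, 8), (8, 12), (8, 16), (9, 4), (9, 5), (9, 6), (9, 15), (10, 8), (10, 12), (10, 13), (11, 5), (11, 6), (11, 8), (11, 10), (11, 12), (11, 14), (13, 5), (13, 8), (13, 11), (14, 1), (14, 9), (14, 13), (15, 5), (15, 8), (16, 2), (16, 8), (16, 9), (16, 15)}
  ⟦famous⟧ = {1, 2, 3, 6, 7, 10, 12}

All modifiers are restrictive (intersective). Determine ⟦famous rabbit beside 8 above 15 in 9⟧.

⟦beside 8⟧ = {x : ⟨x, 8⟩ ∈ ⟦beside⟧} = {1, 2, 4, 5, 7, 8, 10, 11, 13, 15, 16}
⟦above 15⟧ = {x : ⟨x, 15⟩ ∈ ⟦above⟧} = {1, 3, 4, 5, 6, 7, 8, 9, 10, 11, 12, 13, 16}
⟦in 9⟧ = {x : ⟨x, 9⟩ ∈ ⟦in⟧} = {2, 4, 5, 6, 7, 8, 10, 11, 14, 15, 16}
⟦rabbit⟧ = {1, 4, 5, 7, 8, 10, 13, 14}
… ∩ ⟦beside 8⟧ = {1, 4, 5, 7, 8, 10, 13, 14} ∩ {1, 2, 4, 5, 7, 8, 10, 11, 13, 15, 16} = {1, 4, 5, 7, 8, 10, 13}
… ∩ ⟦above 15⟧ = {1, 4, 5, 7, 8, 10, 13} ∩ {1, 3, 4, 5, 6, 7, 8, 9, 10, 11, 12, 13, 16} = {1, 4, 5, 7, 8, 10, 13}
… ∩ ⟦in 9⟧ = {1, 4, 5, 7, 8, 10, 13} ∩ {2, 4, 5, 6, 7, 8, 10, 11, 14, 15, 16} = {4, 5, 7, 8, 10}
… ∩ ⟦famous⟧ = {4, 5, 7, 8, 10} ∩ {1, 2, 3, 6, 7, 10, 12} = {7, 10}
So ⟦famous rabbit beside 8 above 15 in 9⟧ = {7, 10}.

{7, 10}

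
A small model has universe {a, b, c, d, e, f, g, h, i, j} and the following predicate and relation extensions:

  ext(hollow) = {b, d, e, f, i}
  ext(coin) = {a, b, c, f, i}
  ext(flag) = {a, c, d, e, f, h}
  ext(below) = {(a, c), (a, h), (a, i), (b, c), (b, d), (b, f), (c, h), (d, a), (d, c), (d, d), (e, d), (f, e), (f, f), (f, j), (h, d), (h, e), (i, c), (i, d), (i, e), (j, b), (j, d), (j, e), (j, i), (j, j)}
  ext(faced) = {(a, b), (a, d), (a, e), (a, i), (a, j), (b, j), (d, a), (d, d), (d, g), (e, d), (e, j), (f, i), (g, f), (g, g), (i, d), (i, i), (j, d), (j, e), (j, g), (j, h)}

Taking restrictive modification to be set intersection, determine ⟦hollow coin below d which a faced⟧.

⟦below d⟧ = {x : ⟨x, d⟩ ∈ ⟦below⟧} = {b, d, e, h, i, j}
⟦which a faced⟧ = {x : ⟨a, x⟩ ∈ ⟦faced⟧} = {b, d, e, i, j}
⟦coin⟧ = {a, b, c, f, i}
… ∩ ⟦below d⟧ = {a, b, c, f, i} ∩ {b, d, e, h, i, j} = {b, i}
… ∩ ⟦which a faced⟧ = {b, i} ∩ {b, d, e, i, j} = {b, i}
… ∩ ⟦hollow⟧ = {b, i} ∩ {b, d, e, f, i} = {b, i}
So ⟦hollow coin below d which a faced⟧ = {b, i}.

{b, i}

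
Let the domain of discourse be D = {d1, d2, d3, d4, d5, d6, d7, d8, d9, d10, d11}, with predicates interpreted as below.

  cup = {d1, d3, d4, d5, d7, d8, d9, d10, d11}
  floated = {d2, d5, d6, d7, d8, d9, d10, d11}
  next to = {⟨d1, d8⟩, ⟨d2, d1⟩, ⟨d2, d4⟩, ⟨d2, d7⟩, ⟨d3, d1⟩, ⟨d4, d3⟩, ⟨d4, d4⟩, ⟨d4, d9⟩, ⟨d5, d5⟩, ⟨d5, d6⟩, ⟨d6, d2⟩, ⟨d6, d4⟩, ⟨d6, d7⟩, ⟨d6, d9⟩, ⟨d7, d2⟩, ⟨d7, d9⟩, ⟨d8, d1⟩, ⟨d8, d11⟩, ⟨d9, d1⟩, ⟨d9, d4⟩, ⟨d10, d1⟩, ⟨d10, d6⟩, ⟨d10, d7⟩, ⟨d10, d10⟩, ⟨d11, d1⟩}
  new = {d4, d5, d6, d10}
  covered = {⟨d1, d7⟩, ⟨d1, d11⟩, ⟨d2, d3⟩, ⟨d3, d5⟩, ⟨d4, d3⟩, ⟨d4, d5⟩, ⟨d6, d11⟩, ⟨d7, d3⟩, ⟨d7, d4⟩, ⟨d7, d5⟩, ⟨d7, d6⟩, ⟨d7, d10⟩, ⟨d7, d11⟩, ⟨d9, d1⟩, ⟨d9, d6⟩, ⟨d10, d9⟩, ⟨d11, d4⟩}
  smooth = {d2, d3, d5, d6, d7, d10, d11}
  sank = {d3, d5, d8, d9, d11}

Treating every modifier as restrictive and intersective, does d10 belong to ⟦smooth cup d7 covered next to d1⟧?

⟦d7 covered⟧ = {x : ⟨d7, x⟩ ∈ ⟦covered⟧} = {d3, d4, d5, d6, d10, d11}
⟦next to d1⟧ = {x : ⟨x, d1⟩ ∈ ⟦next to⟧} = {d2, d3, d8, d9, d10, d11}
⟦cup⟧ = {d1, d3, d4, d5, d7, d8, d9, d10, d11}
… ∩ ⟦d7 covered⟧ = {d1, d3, d4, d5, d7, d8, d9, d10, d11} ∩ {d3, d4, d5, d6, d10, d11} = {d3, d4, d5, d10, d11}
… ∩ ⟦next to d1⟧ = {d3, d4, d5, d10, d11} ∩ {d2, d3, d8, d9, d10, d11} = {d3, d10, d11}
… ∩ ⟦smooth⟧ = {d3, d10, d11} ∩ {d2, d3, d5, d6, d7, d10, d11} = {d3, d10, d11}
⟦smooth cup d7 covered next to d1⟧ = {d3, d10, d11}; d10 ∈ this set.

yes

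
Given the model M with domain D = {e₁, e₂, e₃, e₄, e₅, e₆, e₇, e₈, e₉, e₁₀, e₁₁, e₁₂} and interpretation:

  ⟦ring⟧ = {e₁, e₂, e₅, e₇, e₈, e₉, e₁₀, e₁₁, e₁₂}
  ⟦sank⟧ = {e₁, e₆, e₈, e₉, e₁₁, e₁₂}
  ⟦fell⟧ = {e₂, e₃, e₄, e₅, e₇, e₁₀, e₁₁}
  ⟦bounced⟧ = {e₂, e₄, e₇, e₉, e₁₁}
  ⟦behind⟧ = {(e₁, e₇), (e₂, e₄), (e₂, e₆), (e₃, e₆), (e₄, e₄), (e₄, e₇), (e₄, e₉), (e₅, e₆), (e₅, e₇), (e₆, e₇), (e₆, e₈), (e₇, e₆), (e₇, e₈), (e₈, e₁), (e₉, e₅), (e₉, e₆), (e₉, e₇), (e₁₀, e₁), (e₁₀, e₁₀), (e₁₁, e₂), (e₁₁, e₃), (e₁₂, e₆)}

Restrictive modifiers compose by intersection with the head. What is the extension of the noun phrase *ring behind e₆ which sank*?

⟦behind e₆⟧ = {x : ⟨x, e₆⟩ ∈ ⟦behind⟧} = {e₂, e₃, e₅, e₇, e₉, e₁₂}
⟦which sank⟧ = ⟦sank⟧ = {e₁, e₆, e₈, e₉, e₁₁, e₁₂}
⟦ring⟧ = {e₁, e₂, e₅, e₇, e₈, e₉, e₁₀, e₁₁, e₁₂}
… ∩ ⟦behind e₆⟧ = {e₁, e₂, e₅, e₇, e₈, e₉, e₁₀, e₁₁, e₁₂} ∩ {e₂, e₃, e₅, e₇, e₉, e₁₂} = {e₂, e₅, e₇, e₉, e₁₂}
… ∩ ⟦which sank⟧ = {e₂, e₅, e₇, e₉, e₁₂} ∩ {e₁, e₆, e₈, e₉, e₁₁, e₁₂} = {e₉, e₁₂}
So ⟦ring behind e₆ which sank⟧ = {e₉, e₁₂}.

{e₉, e₁₂}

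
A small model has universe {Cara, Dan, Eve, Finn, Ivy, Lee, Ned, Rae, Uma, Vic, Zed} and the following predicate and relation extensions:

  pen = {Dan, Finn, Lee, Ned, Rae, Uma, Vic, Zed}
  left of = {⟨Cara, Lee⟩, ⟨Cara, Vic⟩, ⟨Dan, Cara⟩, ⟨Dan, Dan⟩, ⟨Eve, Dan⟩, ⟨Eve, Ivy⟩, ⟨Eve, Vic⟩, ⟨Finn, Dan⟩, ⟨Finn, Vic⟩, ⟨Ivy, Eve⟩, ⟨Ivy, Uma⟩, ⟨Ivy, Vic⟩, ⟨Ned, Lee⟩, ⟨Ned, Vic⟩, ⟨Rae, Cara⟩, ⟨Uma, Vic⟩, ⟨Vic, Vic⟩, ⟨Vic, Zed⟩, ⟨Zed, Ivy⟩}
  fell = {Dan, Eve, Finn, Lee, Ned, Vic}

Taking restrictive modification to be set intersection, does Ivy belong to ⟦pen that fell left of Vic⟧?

no

⟦that fell⟧ = ⟦fell⟧ = {Dan, Eve, Finn, Lee, Ned, Vic}
⟦left of Vic⟧ = {x : ⟨x, Vic⟩ ∈ ⟦left of⟧} = {Cara, Eve, Finn, Ivy, Ned, Uma, Vic}
⟦pen⟧ = {Dan, Finn, Lee, Ned, Rae, Uma, Vic, Zed}
… ∩ ⟦that fell⟧ = {Dan, Finn, Lee, Ned, Rae, Uma, Vic, Zed} ∩ {Dan, Eve, Finn, Lee, Ned, Vic} = {Dan, Finn, Lee, Ned, Vic}
… ∩ ⟦left of Vic⟧ = {Dan, Finn, Lee, Ned, Vic} ∩ {Cara, Eve, Finn, Ivy, Ned, Uma, Vic} = {Finn, Ned, Vic}
⟦pen that fell left of Vic⟧ = {Finn, Ned, Vic}; Ivy ∉ this set.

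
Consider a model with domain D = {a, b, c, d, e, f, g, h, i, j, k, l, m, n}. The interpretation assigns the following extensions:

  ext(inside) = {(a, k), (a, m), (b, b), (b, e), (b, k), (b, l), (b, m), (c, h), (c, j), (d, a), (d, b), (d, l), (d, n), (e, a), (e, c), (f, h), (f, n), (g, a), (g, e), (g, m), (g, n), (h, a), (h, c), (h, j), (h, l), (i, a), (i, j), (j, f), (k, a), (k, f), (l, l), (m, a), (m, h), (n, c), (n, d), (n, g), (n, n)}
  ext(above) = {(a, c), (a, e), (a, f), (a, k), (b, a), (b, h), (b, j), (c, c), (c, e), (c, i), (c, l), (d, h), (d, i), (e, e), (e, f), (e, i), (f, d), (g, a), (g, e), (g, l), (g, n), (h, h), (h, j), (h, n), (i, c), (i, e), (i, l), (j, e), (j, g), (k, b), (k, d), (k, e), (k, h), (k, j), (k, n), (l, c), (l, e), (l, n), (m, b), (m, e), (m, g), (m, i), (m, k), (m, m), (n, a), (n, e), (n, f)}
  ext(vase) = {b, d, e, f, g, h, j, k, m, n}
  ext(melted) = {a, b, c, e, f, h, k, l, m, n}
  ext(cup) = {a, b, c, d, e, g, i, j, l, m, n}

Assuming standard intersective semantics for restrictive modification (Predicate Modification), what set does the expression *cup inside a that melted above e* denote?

{e, m}

⟦inside a⟧ = {x : ⟨x, a⟩ ∈ ⟦inside⟧} = {d, e, g, h, i, k, m}
⟦that melted⟧ = ⟦melted⟧ = {a, b, c, e, f, h, k, l, m, n}
⟦above e⟧ = {x : ⟨x, e⟩ ∈ ⟦above⟧} = {a, c, e, g, i, j, k, l, m, n}
⟦cup⟧ = {a, b, c, d, e, g, i, j, l, m, n}
… ∩ ⟦inside a⟧ = {a, b, c, d, e, g, i, j, l, m, n} ∩ {d, e, g, h, i, k, m} = {d, e, g, i, m}
… ∩ ⟦that melted⟧ = {d, e, g, i, m} ∩ {a, b, c, e, f, h, k, l, m, n} = {e, m}
… ∩ ⟦above e⟧ = {e, m} ∩ {a, c, e, g, i, j, k, l, m, n} = {e, m}
So ⟦cup inside a that melted above e⟧ = {e, m}.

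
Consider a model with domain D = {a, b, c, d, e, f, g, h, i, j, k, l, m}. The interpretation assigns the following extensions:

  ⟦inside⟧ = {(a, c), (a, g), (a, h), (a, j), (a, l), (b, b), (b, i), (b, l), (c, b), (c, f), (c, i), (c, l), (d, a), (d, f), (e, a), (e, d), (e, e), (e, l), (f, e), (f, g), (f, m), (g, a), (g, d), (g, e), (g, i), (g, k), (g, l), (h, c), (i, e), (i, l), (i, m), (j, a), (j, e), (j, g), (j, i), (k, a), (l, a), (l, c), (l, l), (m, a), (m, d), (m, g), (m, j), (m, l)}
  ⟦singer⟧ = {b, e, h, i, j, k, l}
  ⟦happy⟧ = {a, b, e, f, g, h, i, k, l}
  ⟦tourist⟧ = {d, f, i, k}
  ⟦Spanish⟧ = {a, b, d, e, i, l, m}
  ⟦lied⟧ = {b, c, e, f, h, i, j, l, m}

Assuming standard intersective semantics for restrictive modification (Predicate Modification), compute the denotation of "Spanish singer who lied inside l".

{b, e, i, l}

⟦who lied⟧ = ⟦lied⟧ = {b, c, e, f, h, i, j, l, m}
⟦inside l⟧ = {x : ⟨x, l⟩ ∈ ⟦inside⟧} = {a, b, c, e, g, i, l, m}
⟦singer⟧ = {b, e, h, i, j, k, l}
… ∩ ⟦who lied⟧ = {b, e, h, i, j, k, l} ∩ {b, c, e, f, h, i, j, l, m} = {b, e, h, i, j, l}
… ∩ ⟦inside l⟧ = {b, e, h, i, j, l} ∩ {a, b, c, e, g, i, l, m} = {b, e, i, l}
… ∩ ⟦Spanish⟧ = {b, e, i, l} ∩ {a, b, d, e, i, l, m} = {b, e, i, l}
So ⟦Spanish singer who lied inside l⟧ = {b, e, i, l}.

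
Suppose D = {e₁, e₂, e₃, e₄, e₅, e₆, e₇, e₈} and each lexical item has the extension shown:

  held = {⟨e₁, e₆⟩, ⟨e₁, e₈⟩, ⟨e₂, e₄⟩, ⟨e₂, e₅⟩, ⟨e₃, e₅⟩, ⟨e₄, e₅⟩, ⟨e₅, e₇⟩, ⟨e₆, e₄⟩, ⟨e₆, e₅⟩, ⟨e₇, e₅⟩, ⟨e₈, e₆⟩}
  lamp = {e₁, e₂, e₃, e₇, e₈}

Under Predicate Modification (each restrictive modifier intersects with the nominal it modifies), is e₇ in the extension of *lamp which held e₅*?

yes

⟦which held e₅⟧ = {x : ⟨x, e₅⟩ ∈ ⟦held⟧} = {e₂, e₃, e₄, e₆, e₇}
⟦lamp⟧ = {e₁, e₂, e₃, e₇, e₈}
… ∩ ⟦which held e₅⟧ = {e₁, e₂, e₃, e₇, e₈} ∩ {e₂, e₃, e₄, e₆, e₇} = {e₂, e₃, e₇}
⟦lamp which held e₅⟧ = {e₂, e₃, e₇}; e₇ ∈ this set.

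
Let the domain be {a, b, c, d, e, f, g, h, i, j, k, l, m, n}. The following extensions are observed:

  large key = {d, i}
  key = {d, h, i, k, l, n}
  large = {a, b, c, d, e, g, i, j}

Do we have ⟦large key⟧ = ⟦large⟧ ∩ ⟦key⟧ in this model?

⟦large⟧ ∩ ⟦key⟧ = {a, b, c, d, e, g, i, j} ∩ {d, h, i, k, l, n} = {d, i}
Observed ⟦large key⟧ = {d, i}.
These coincide, so the modifier is intersective here.

yes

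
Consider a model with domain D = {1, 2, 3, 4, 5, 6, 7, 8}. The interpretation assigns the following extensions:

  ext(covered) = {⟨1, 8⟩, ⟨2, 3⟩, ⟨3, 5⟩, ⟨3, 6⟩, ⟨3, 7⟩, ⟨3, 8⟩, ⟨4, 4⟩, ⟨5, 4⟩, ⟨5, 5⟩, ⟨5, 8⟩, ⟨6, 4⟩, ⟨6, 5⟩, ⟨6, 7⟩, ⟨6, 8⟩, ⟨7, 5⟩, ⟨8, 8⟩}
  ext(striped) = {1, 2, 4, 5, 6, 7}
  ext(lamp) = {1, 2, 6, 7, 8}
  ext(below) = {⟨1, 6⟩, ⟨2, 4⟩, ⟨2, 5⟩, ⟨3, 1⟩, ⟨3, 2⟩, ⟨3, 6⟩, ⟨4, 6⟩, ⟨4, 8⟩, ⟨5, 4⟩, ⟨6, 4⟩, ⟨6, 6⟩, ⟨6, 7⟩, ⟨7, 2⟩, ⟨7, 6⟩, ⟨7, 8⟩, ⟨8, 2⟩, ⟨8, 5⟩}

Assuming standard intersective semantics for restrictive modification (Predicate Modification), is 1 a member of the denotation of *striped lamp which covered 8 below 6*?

⟦which covered 8⟧ = {x : ⟨x, 8⟩ ∈ ⟦covered⟧} = {1, 3, 5, 6, 8}
⟦below 6⟧ = {x : ⟨x, 6⟩ ∈ ⟦below⟧} = {1, 3, 4, 6, 7}
⟦lamp⟧ = {1, 2, 6, 7, 8}
… ∩ ⟦which covered 8⟧ = {1, 2, 6, 7, 8} ∩ {1, 3, 5, 6, 8} = {1, 6, 8}
… ∩ ⟦below 6⟧ = {1, 6, 8} ∩ {1, 3, 4, 6, 7} = {1, 6}
… ∩ ⟦striped⟧ = {1, 6} ∩ {1, 2, 4, 5, 6, 7} = {1, 6}
⟦striped lamp which covered 8 below 6⟧ = {1, 6}; 1 ∈ this set.

yes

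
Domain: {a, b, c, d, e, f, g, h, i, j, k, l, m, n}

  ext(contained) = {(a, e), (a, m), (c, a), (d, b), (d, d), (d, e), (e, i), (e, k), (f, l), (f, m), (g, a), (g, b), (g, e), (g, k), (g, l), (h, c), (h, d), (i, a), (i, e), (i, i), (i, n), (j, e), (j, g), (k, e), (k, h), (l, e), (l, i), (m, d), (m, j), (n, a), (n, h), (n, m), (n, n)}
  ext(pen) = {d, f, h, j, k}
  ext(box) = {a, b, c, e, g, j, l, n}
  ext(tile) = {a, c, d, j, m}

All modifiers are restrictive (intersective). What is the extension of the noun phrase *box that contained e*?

{a, g, j, l}

⟦that contained e⟧ = {x : ⟨x, e⟩ ∈ ⟦contained⟧} = {a, d, g, i, j, k, l}
⟦box⟧ = {a, b, c, e, g, j, l, n}
… ∩ ⟦that contained e⟧ = {a, b, c, e, g, j, l, n} ∩ {a, d, g, i, j, k, l} = {a, g, j, l}
So ⟦box that contained e⟧ = {a, g, j, l}.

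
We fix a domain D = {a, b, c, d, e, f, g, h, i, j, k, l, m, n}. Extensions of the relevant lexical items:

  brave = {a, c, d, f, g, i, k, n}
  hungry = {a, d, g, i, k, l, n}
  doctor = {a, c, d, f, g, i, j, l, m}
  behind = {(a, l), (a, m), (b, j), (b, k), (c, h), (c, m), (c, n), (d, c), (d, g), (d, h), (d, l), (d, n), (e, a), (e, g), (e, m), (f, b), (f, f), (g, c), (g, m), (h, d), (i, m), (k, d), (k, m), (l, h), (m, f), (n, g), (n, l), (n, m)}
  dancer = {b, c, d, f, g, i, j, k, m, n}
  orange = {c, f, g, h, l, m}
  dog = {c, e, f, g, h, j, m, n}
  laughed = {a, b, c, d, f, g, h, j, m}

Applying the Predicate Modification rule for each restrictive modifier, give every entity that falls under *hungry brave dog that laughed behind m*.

{g}

⟦that laughed⟧ = ⟦laughed⟧ = {a, b, c, d, f, g, h, j, m}
⟦behind m⟧ = {x : ⟨x, m⟩ ∈ ⟦behind⟧} = {a, c, e, g, i, k, n}
⟦dog⟧ = {c, e, f, g, h, j, m, n}
… ∩ ⟦that laughed⟧ = {c, e, f, g, h, j, m, n} ∩ {a, b, c, d, f, g, h, j, m} = {c, f, g, h, j, m}
… ∩ ⟦behind m⟧ = {c, f, g, h, j, m} ∩ {a, c, e, g, i, k, n} = {c, g}
… ∩ ⟦hungry⟧ = {c, g} ∩ {a, d, g, i, k, l, n} = {g}
… ∩ ⟦brave⟧ = {g} ∩ {a, c, d, f, g, i, k, n} = {g}
So ⟦hungry brave dog that laughed behind m⟧ = {g}.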